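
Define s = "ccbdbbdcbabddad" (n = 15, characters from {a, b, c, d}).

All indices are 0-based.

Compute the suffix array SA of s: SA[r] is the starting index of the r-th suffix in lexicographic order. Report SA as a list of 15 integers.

rank | idx | suffix
   0 |   9 | abddad
   1 |  13 | ad
   2 |   8 | babddad
   3 |   4 | bbdcbabddad
   4 |   2 | bdbbdcbabddad
   5 |   5 | bdcbabddad
   6 |  10 | bddad
   7 |   7 | cbabddad
   8 |   1 | cbdbbdcbabddad
   9 |   0 | ccbdbbdcbabddad
  10 |  14 | d
  11 |  12 | dad
  12 |   3 | dbbdcbabddad
  13 |   6 | dcbabddad
  14 |  11 | ddad

[9, 13, 8, 4, 2, 5, 10, 7, 1, 0, 14, 12, 3, 6, 11]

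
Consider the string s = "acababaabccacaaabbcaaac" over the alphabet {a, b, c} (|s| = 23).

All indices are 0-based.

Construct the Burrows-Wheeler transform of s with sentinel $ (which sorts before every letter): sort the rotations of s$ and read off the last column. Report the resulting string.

cccababcaaac$aaabaaabacb

rank  rotation                  last
    0  $acababaabccacaaabbcaaac  c
    1  aaabbcaaac$acababaabccac  c
    2  aaac$acababaabccacaaabbc  c
    3  aabbcaaac$acababaabccaca  a
    4  aabccacaaabbcaaac$acabab  b
    5  aac$acababaabccacaaabbca  a
    6  abaabccacaaabbcaaac$acab  b
    7  ababaabccacaaabbcaaac$ac  c
    8  abbcaaac$acababaabccacaa  a
    9  abccacaaabbcaaac$acababa  a
   10  ac$acababaabccacaaabbcaa  a
   11  acaaabbcaaac$acababaabcc  c
   12  acababaabccacaaabbcaaac$  $
   13  baabccacaaabbcaaac$acaba  a
   14  babaabccacaaabbcaaac$aca  a
   15  bbcaaac$acababaabccacaaa  a
   16  bcaaac$acababaabccacaaab  b
   17  bccacaaabbcaaac$acababaa  a
   18  c$acababaabccacaaabbcaaa  a
   19  caaabbcaaac$acababaabcca  a
   20  caaac$acababaabccacaaabb  b
   21  cababaabccacaaabbcaaac$a  a
   22  cacaaabbcaaac$acababaabc  c
   23  ccacaaabbcaaac$acababaab  b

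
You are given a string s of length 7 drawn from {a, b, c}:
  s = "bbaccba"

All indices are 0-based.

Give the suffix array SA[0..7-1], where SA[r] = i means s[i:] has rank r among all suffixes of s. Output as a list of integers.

[6, 2, 5, 1, 0, 4, 3]

rank→(start, suffix):
  0 → (6, 'a')
  1 → (2, 'accba')
  2 → (5, 'ba')
  3 → (1, 'baccba')
  4 → (0, 'bbaccba')
  5 → (4, 'cba')
  6 → (3, 'ccba')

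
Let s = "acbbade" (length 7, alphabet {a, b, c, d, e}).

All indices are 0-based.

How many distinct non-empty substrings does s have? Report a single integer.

rank | idx | suffix
   0 |   0 | acbbade
   1 |   4 | ade
   2 |   3 | bade
   3 |   2 | bbade
   4 |   1 | cbbade
   5 |   5 | de
   6 |   6 | e

SA = [0, 4, 3, 2, 1, 5, 6]
rank  pair      lcp
   1  s[0:],s[4:]  1  'a'
   2  s[4:],s[3:]  0  ''
   3  s[3:],s[2:]  1  'b'
   4  s[2:],s[1:]  0  ''
   5  s[1:],s[5:]  0  ''
   6  s[5:],s[6:]  0  ''

n(n+1)/2 = 7·8/2 = 28
Σ LCP = 0 + 1 + 0 + 1 + 0 + 0 + 0 = 2
distinct = 28 − 2 = 26

26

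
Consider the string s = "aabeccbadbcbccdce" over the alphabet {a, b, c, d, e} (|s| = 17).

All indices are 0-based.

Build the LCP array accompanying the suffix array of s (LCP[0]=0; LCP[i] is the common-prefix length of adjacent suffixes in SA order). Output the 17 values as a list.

rank→(start, suffix):
  0 → (0, 'aabeccbadbcbccdce')
  1 → (1, 'abeccbadbcbccdce')
  2 → (7, 'adbcbccdce')
  3 → (6, 'badbcbccdce')
  4 → (9, 'bcbccdce')
  5 → (11, 'bccdce')
  6 → (2, 'beccbadbcbccdce')
  7 → (5, 'cbadbcbccdce')
  8 → (10, 'cbccdce')
  9 → (4, 'ccbadbcbccdce')
  10 → (12, 'ccdce')
  11 → (13, 'cdce')
  12 → (15, 'ce')
  13 → (8, 'dbcbccdce')
  14 → (14, 'dce')
  15 → (16, 'e')
  16 → (3, 'eccbadbcbccdce')

SA = [0, 1, 7, 6, 9, 11, 2, 5, 10, 4, 12, 13, 15, 8, 14, 16, 3]
[i] adj suffixes → lcp
  [1] 0/1 → 1 ('a')
  [2] 1/7 → 1 ('a')
  [3] 7/6 → 0 ('')
  [4] 6/9 → 1 ('b')
  [5] 9/11 → 2 ('bc')
  [6] 11/2 → 1 ('b')
  [7] 2/5 → 0 ('')
  [8] 5/10 → 2 ('cb')
  [9] 10/4 → 1 ('c')
  [10] 4/12 → 2 ('cc')
  [11] 12/13 → 1 ('c')
  [12] 13/15 → 1 ('c')
  [13] 15/8 → 0 ('')
  [14] 8/14 → 1 ('d')
  [15] 14/16 → 0 ('')
  [16] 16/3 → 1 ('e')

[0, 1, 1, 0, 1, 2, 1, 0, 2, 1, 2, 1, 1, 0, 1, 0, 1]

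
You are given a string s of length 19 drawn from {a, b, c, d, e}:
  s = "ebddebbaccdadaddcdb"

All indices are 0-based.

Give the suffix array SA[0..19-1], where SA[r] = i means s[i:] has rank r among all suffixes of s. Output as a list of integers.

[7, 11, 13, 18, 6, 5, 1, 8, 9, 16, 10, 12, 17, 15, 14, 2, 3, 4, 0]

rank→(start, suffix):
  0 → (7, 'accdadaddcdb')
  1 → (11, 'adaddcdb')
  2 → (13, 'addcdb')
  3 → (18, 'b')
  4 → (6, 'baccdadaddcdb')
  5 → (5, 'bbaccdadaddcdb')
  6 → (1, 'bddebbaccdadaddcdb')
  7 → (8, 'ccdadaddcdb')
  8 → (9, 'cdadaddcdb')
  9 → (16, 'cdb')
  10 → (10, 'dadaddcdb')
  11 → (12, 'daddcdb')
  12 → (17, 'db')
  13 → (15, 'dcdb')
  14 → (14, 'ddcdb')
  15 → (2, 'ddebbaccdadaddcdb')
  16 → (3, 'debbaccdadaddcdb')
  17 → (4, 'ebbaccdadaddcdb')
  18 → (0, 'ebddebbaccdadaddcdb')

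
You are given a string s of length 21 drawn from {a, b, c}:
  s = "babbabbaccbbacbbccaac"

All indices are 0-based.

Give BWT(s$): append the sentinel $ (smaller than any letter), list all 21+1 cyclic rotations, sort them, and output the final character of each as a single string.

ccbbabb$bbbacacbaccaba

rank  rotation                last
    0  $babbabbaccbbacbbccaac  c
    1  aac$babbabbaccbbacbbcc  c
    2  abbabbaccbbacbbccaac$b  b
    3  abbaccbbacbbccaac$babb  b
    4  ac$babbabbaccbbacbbcca  a
    5  acbbccaac$babbabbaccbb  b
    6  accbbacbbccaac$babbabb  b
    7  babbabbaccbbacbbccaac$  $
    8  babbaccbbacbbccaac$bab  b
    9  bacbbccaac$babbabbaccb  b
   10  baccbbacbbccaac$babbab  b
   11  bbabbaccbbacbbccaac$ba  a
   12  bbacbbccaac$babbabbacc  c
   13  bbaccbbacbbccaac$babba  a
   14  bbccaac$babbabbaccbbac  c
   15  bccaac$babbabbaccbbacb  b
   16  c$babbabbaccbbacbbccaa  a
   17  caac$babbabbaccbbacbbc  c
   18  cbbacbbccaac$babbabbac  c
   19  cbbccaac$babbabbaccbba  a
   20  ccaac$babbabbaccbbacbb  b
   21  ccbbacbbccaac$babbabba  a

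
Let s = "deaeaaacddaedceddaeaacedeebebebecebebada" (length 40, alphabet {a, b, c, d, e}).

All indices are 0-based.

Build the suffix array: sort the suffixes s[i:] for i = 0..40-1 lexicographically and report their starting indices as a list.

rank→(start, suffix):
  0 → (39, 'a')
  1 → (4, 'aaacddaedceddaeaacedeebebebecebebada')
  2 → (5, 'aacddaedceddaeaacedeebebebecebebada')
  3 → (19, 'aacedeebebebecebebada')
  4 → (6, 'acddaedceddaeaacedeebebebecebebada')
  5 → (20, 'acedeebebebecebebada')
  6 → (37, 'ada')
  7 → (2, 'aeaaacddaedceddaeaacedeebebebecebebada')
  8 → (17, 'aeaacedeebebebecebebada')
  9 → (10, 'aedceddaeaacedeebebebecebebada')
  10 → (36, 'bada')
  11 → (34, 'bebada')
  12 → (26, 'bebebecebebada')
  13 → (28, 'bebecebebada')
  14 → (30, 'becebebada')
  15 → (7, 'cddaedceddaeaacedeebebebecebebada')
  16 → (32, 'cebebada')
  17 → (13, 'ceddaeaacedeebebebecebebada')
  18 → (21, 'cedeebebebecebebada')
  19 → (38, 'da')
  20 → (16, 'daeaacedeebebebecebebada')
  21 → (9, 'daedceddaeaacedeebebebecebebada')
  22 → (12, 'dceddaeaacedeebebebecebebada')
  23 → (15, 'ddaeaacedeebebebecebebada')
  24 → (8, 'ddaedceddaeaacedeebebebecebebada')
  25 → (0, 'deaeaaacddaedceddaeaacedeebebebecebebada')
  26 → (23, 'deebebebecebebada')
  27 → (3, 'eaaacddaedceddaeaacedeebebebecebebada')
  28 → (18, 'eaacedeebebebecebebada')
  29 → (1, 'eaeaaacddaedceddaeaacedeebebebecebebada')
  30 → (35, 'ebada')
  31 → (33, 'ebebada')
  32 → (25, 'ebebebecebebada')
  33 → (27, 'ebebecebebada')
  34 → (29, 'ebecebebada')
  35 → (31, 'ecebebada')
  36 → (11, 'edceddaeaacedeebebebecebebada')
  37 → (14, 'eddaeaacedeebebebecebebada')
  38 → (22, 'edeebebebecebebada')
  39 → (24, 'eebebebecebebada')

[39, 4, 5, 19, 6, 20, 37, 2, 17, 10, 36, 34, 26, 28, 30, 7, 32, 13, 21, 38, 16, 9, 12, 15, 8, 0, 23, 3, 18, 1, 35, 33, 25, 27, 29, 31, 11, 14, 22, 24]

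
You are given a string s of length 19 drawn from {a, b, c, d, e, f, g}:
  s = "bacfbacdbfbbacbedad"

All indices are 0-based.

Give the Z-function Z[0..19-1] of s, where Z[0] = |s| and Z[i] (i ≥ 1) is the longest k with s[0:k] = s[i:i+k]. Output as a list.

Z[0]=19
i=1: fresh scan; Z[1]=0
i=2: fresh scan; Z[2]=0
i=3: fresh scan; Z[3]=0
i=4: fresh scan; Z[4]=3 scan→box=[4,7)
i=5: min(r-i=2, Z[1]=0)=0; Z[5]=0
i=6: min(r-i=1, Z[2]=0)=0; Z[6]=0
i=7: fresh scan; Z[7]=0
i=8: fresh scan; Z[8]=1 scan→box=[8,9)
i=9: fresh scan; Z[9]=0
i=10: fresh scan; Z[10]=1 scan→box=[10,11)
i=11: fresh scan; Z[11]=3 scan→box=[11,14)
i=12: min(r-i=2, Z[1]=0)=0; Z[12]=0
i=13: min(r-i=1, Z[2]=0)=0; Z[13]=0
i=14: fresh scan; Z[14]=1 scan→box=[14,15)
i=15: fresh scan; Z[15]=0
i=16: fresh scan; Z[16]=0
i=17: fresh scan; Z[17]=0
i=18: fresh scan; Z[18]=0

[19, 0, 0, 0, 3, 0, 0, 0, 1, 0, 1, 3, 0, 0, 1, 0, 0, 0, 0]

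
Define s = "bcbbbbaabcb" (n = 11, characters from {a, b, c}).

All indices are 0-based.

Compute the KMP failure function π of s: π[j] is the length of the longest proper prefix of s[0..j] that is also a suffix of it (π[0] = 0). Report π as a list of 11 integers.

π[0] = 0
j=1 s[j]='c': π[1]=0 (border '')
j=2 s[j]='b': π[2]=1 (border 'b')
j=3 s[j]='b': k: 1→0; π[3]=1 (border 'b')
j=4 s[j]='b': k: 1→0; π[4]=1 (border 'b')
j=5 s[j]='b': k: 1→0; π[5]=1 (border 'b')
j=6 s[j]='a': k: 1→0; π[6]=0 (border '')
j=7 s[j]='a': π[7]=0 (border '')
j=8 s[j]='b': π[8]=1 (border 'b')
j=9 s[j]='c': π[9]=2 (border 'bc')
j=10 s[j]='b': π[10]=3 (border 'bcb')

[0, 0, 1, 1, 1, 1, 0, 0, 1, 2, 3]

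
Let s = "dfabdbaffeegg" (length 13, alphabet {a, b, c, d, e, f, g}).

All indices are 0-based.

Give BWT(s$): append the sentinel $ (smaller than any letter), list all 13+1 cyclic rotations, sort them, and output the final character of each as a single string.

rank  rotation        last
    0  $dfabdbaffeegg  g
    1  abdbaffeegg$df  f
    2  affeegg$dfabdb  b
    3  baffeegg$dfabd  d
    4  bdbaffeegg$dfa  a
    5  dbaffeegg$dfab  b
    6  dfabdbaffeegg$  $
    7  eegg$dfabdbaff  f
    8  egg$dfabdbaffe  e
    9  fabdbaffeegg$d  d
   10  feegg$dfabdbaf  f
   11  ffeegg$dfabdba  a
   12  g$dfabdbaffeeg  g
   13  gg$dfabdbaffee  e

gfbdab$fedfage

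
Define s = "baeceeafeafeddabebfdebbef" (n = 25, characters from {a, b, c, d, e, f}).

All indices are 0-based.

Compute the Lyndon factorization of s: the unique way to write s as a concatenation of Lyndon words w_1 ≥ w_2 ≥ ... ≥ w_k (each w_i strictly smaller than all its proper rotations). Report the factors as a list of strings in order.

["b", "aeceeafeafedd", "abebfdebbef"]

emit factor 1: 'b' (i=0, period=1)
emit factor 2: 'aeceeafeafedd' (i=1, period=13)
emit factor 3: 'abebfdebbef' (i=14, period=11)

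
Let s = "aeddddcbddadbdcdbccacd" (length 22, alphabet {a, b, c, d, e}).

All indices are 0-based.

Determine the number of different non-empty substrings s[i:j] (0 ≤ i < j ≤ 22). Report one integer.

228

rank | idx | suffix
   0 |  19 | acd
   1 |  10 | adbdcdbccacd
   2 |   0 | aeddddcbddadbdcdbccacd
   3 |  16 | bccacd
   4 |  12 | bdcdbccacd
   5 |   7 | bddadbdcdbccacd
   6 |  18 | cacd
   7 |   6 | cbddadbdcdbccacd
   8 |  17 | ccacd
   9 |  20 | cd
  10 |  14 | cdbccacd
  11 |  21 | d
  12 |   9 | dadbdcdbccacd
  13 |  15 | dbccacd
  14 |  11 | dbdcdbccacd
  15 |   5 | dcbddadbdcdbccacd
  16 |  13 | dcdbccacd
  17 |   8 | ddadbdcdbccacd
  18 |   4 | ddcbddadbdcdbccacd
  19 |   3 | dddcbddadbdcdbccacd
  20 |   2 | ddddcbddadbdcdbccacd
  21 |   1 | eddddcbddadbdcdbccacd

SA = [19, 10, 0, 16, 12, 7, 18, 6, 17, 20, 14, 21, 9, 15, 11, 5, 13, 8, 4, 3, 2, 1]
[i] adj suffixes → lcp
  [1] 19/10 → 1 ('a')
  [2] 10/0 → 1 ('a')
  [3] 0/16 → 0 ('')
  [4] 16/12 → 1 ('b')
  [5] 12/7 → 2 ('bd')
  [6] 7/18 → 0 ('')
  [7] 18/6 → 1 ('c')
  [8] 6/17 → 1 ('c')
  [9] 17/20 → 1 ('c')
  [10] 20/14 → 2 ('cd')
  [11] 14/21 → 0 ('')
  [12] 21/9 → 1 ('d')
  [13] 9/15 → 1 ('d')
  [14] 15/11 → 2 ('db')
  [15] 11/5 → 1 ('d')
  [16] 5/13 → 2 ('dc')
  [17] 13/8 → 1 ('d')
  [18] 8/4 → 2 ('dd')
  [19] 4/3 → 2 ('dd')
  [20] 3/2 → 3 ('ddd')
  [21] 2/1 → 0 ('')

n(n+1)/2 = 22·23/2 = 253
Σ LCP = 0 + 1 + 1 + 0 + 1 + 2 + 0 + 1 + 1 + 1 + 2 + 0 + 1 + 1 + 2 + 1 + 2 + 1 + 2 + 2 + 3 + 0 = 25
distinct = 253 − 25 = 228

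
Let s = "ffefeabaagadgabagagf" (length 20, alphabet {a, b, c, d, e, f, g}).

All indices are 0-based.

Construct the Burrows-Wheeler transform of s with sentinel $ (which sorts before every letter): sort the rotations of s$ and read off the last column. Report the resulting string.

fbeggabgaaaffgef$daaa

rank  rotation               last
    0  $ffefeabaagadgabagagf  f
    1  aagadgabagagf$ffefeab  b
    2  abaagadgabagagf$ffefe  e
    3  abagagf$ffefeabaagadg  g
    4  adgabagagf$ffefeabaag  g
    5  agadgabagagf$ffefeaba  a
    6  agagf$ffefeabaagadgab  b
    7  agf$ffefeabaagadgabag  g
    8  baagadgabagagf$ffefea  a
    9  bagagf$ffefeabaagadga  a
   10  dgabagagf$ffefeabaaga  a
   11  eabaagadgabagagf$ffef  f
   12  efeabaagadgabagagf$ff  f
   13  f$ffefeabaagadgabagag  g
   14  feabaagadgabagagf$ffe  e
   15  fefeabaagadgabagagf$f  f
   16  ffefeabaagadgabagagf$  $
   17  gabagagf$ffefeabaagad  d
   18  gadgabagagf$ffefeabaa  a
   19  gagf$ffefeabaagadgaba  a
   20  gf$ffefeabaagadgabaga  a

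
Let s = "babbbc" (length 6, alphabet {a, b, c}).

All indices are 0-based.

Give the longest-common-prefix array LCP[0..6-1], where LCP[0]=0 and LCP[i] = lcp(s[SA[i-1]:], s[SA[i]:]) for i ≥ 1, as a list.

[0, 0, 1, 2, 1, 0]

sorted suffixes:
  #0 SA[0]=1  'abbbc'
  #1 SA[1]=0  'babbbc'
  #2 SA[2]=2  'bbbc'
  #3 SA[3]=3  'bbc'
  #4 SA[4]=4  'bc'
  #5 SA[5]=5  'c'

SA = [1, 0, 2, 3, 4, 5]
rank  pair      lcp
   1  s[1:],s[0:]  0  ''
   2  s[0:],s[2:]  1  'b'
   3  s[2:],s[3:]  2  'bb'
   4  s[3:],s[4:]  1  'b'
   5  s[4:],s[5:]  0  ''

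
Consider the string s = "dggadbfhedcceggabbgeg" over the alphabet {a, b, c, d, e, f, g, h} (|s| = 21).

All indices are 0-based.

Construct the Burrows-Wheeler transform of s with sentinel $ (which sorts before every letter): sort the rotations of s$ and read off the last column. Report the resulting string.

gggadbdcae$hgcbeggbedf

rank  rotation                last
    0  $dggadbfhedcceggabbgeg  g
    1  abbgeg$dggadbfhedccegg  g
    2  adbfhedcceggabbgeg$dgg  g
    3  bbgeg$dggadbfhedccegga  a
    4  bfhedcceggabbgeg$dggad  d
    5  bgeg$dggadbfhedcceggab  b
    6  cceggabbgeg$dggadbfhed  d
    7  ceggabbgeg$dggadbfhedc  c
    8  dbfhedcceggabbgeg$dgga  a
    9  dcceggabbgeg$dggadbfhe  e
   10  dggadbfhedcceggabbgeg$  $
   11  edcceggabbgeg$dggadbfh  h
   12  eg$dggadbfhedcceggabbg  g
   13  eggabbgeg$dggadbfhedcc  c
   14  fhedcceggabbgeg$dggadb  b
   15  g$dggadbfhedcceggabbge  e
   16  gabbgeg$dggadbfhedcceg  g
   17  gadbfhedcceggabbgeg$dg  g
   18  geg$dggadbfhedcceggabb  b
   19  ggabbgeg$dggadbfhedcce  e
   20  ggadbfhedcceggabbgeg$d  d
   21  hedcceggabbgeg$dggadbf  f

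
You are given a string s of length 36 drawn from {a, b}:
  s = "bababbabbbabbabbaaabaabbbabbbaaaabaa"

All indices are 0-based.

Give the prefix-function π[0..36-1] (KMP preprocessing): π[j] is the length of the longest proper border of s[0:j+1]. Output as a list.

[0, 0, 1, 2, 3, 1, 2, 3, 1, 1, 2, 3, 1, 2, 3, 1, 2, 0, 0, 1, 2, 0, 1, 1, 1, 2, 3, 1, 1, 2, 0, 0, 0, 1, 2, 0]

π[0] = 0
j=1 s[j]='a': π[1]=0 (border '')
j=2 s[j]='b': π[2]=1 (border 'b')
j=3 s[j]='a': π[3]=2 (border 'ba')
j=4 s[j]='b': π[4]=3 (border 'bab')
j=5 s[j]='b': k: 3→1→0; π[5]=1 (border 'b')
j=6 s[j]='a': π[6]=2 (border 'ba')
j=7 s[j]='b': π[7]=3 (border 'bab')
j=8 s[j]='b': k: 3→1→0; π[8]=1 (border 'b')
j=9 s[j]='b': k: 1→0; π[9]=1 (border 'b')
j=10 s[j]='a': π[10]=2 (border 'ba')
j=11 s[j]='b': π[11]=3 (border 'bab')
j=12 s[j]='b': k: 3→1→0; π[12]=1 (border 'b')
j=13 s[j]='a': π[13]=2 (border 'ba')
j=14 s[j]='b': π[14]=3 (border 'bab')
j=15 s[j]='b': k: 3→1→0; π[15]=1 (border 'b')
j=16 s[j]='a': π[16]=2 (border 'ba')
j=17 s[j]='a': k: 2→0; π[17]=0 (border '')
j=18 s[j]='a': π[18]=0 (border '')
j=19 s[j]='b': π[19]=1 (border 'b')
j=20 s[j]='a': π[20]=2 (border 'ba')
j=21 s[j]='a': k: 2→0; π[21]=0 (border '')
j=22 s[j]='b': π[22]=1 (border 'b')
j=23 s[j]='b': k: 1→0; π[23]=1 (border 'b')
j=24 s[j]='b': k: 1→0; π[24]=1 (border 'b')
j=25 s[j]='a': π[25]=2 (border 'ba')
j=26 s[j]='b': π[26]=3 (border 'bab')
j=27 s[j]='b': k: 3→1→0; π[27]=1 (border 'b')
j=28 s[j]='b': k: 1→0; π[28]=1 (border 'b')
j=29 s[j]='a': π[29]=2 (border 'ba')
j=30 s[j]='a': k: 2→0; π[30]=0 (border '')
j=31 s[j]='a': π[31]=0 (border '')
j=32 s[j]='a': π[32]=0 (border '')
j=33 s[j]='b': π[33]=1 (border 'b')
j=34 s[j]='a': π[34]=2 (border 'ba')
j=35 s[j]='a': k: 2→0; π[35]=0 (border '')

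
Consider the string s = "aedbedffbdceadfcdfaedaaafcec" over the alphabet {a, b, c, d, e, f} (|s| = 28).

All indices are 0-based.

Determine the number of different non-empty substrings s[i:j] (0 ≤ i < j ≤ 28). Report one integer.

375

sorted suffixes:
  #0 SA[0]=21  'aaafcec'
  #1 SA[1]=22  'aafcec'
  #2 SA[2]=12  'adfcdfaedaaafcec'
  #3 SA[3]=18  'aedaaafcec'
  #4 SA[4]=0  'aedbedffbdceadfcdfaedaaafcec'
  #5 SA[5]=23  'afcec'
  #6 SA[6]=8  'bdceadfcdfaedaaafcec'
  #7 SA[7]=3  'bedffbdceadfcdfaedaaafcec'
  #8 SA[8]=27  'c'
  #9 SA[9]=15  'cdfaedaaafcec'
  #10 SA[10]=10  'ceadfcdfaedaaafcec'
  #11 SA[11]=25  'cec'
  #12 SA[12]=20  'daaafcec'
  #13 SA[13]=2  'dbedffbdceadfcdfaedaaafcec'
  #14 SA[14]=9  'dceadfcdfaedaaafcec'
  #15 SA[15]=16  'dfaedaaafcec'
  #16 SA[16]=13  'dfcdfaedaaafcec'
  #17 SA[17]=5  'dffbdceadfcdfaedaaafcec'
  #18 SA[18]=11  'eadfcdfaedaaafcec'
  #19 SA[19]=26  'ec'
  #20 SA[20]=19  'edaaafcec'
  #21 SA[21]=1  'edbedffbdceadfcdfaedaaafcec'
  #22 SA[22]=4  'edffbdceadfcdfaedaaafcec'
  #23 SA[23]=17  'faedaaafcec'
  #24 SA[24]=7  'fbdceadfcdfaedaaafcec'
  #25 SA[25]=14  'fcdfaedaaafcec'
  #26 SA[26]=24  'fcec'
  #27 SA[27]=6  'ffbdceadfcdfaedaaafcec'

SA = [21, 22, 12, 18, 0, 23, 8, 3, 27, 15, 10, 25, 20, 2, 9, 16, 13, 5, 11, 26, 19, 1, 4, 17, 7, 14, 24, 6]
[i] adj suffixes → lcp
  [1] 21/22 → 2 ('aa')
  [2] 22/12 → 1 ('a')
  [3] 12/18 → 1 ('a')
  [4] 18/0 → 3 ('aed')
  [5] 0/23 → 1 ('a')
  [6] 23/8 → 0 ('')
  [7] 8/3 → 1 ('b')
  [8] 3/27 → 0 ('')
  [9] 27/15 → 1 ('c')
  [10] 15/10 → 1 ('c')
  [11] 10/25 → 2 ('ce')
  [12] 25/20 → 0 ('')
  [13] 20/2 → 1 ('d')
  [14] 2/9 → 1 ('d')
  [15] 9/16 → 1 ('d')
  [16] 16/13 → 2 ('df')
  [17] 13/5 → 2 ('df')
  [18] 5/11 → 0 ('')
  [19] 11/26 → 1 ('e')
  [20] 26/19 → 1 ('e')
  [21] 19/1 → 2 ('ed')
  [22] 1/4 → 2 ('ed')
  [23] 4/17 → 0 ('')
  [24] 17/7 → 1 ('f')
  [25] 7/14 → 1 ('f')
  [26] 14/24 → 2 ('fc')
  [27] 24/6 → 1 ('f')

n(n+1)/2 = 28·29/2 = 406
Σ LCP = 0 + 2 + 1 + 1 + 3 + 1 + 0 + 1 + 0 + 1 + 1 + 2 + 0 + 1 + 1 + 1 + 2 + 2 + 0 + 1 + 1 + 2 + 2 + 0 + 1 + 1 + 2 + 1 = 31
distinct = 406 − 31 = 375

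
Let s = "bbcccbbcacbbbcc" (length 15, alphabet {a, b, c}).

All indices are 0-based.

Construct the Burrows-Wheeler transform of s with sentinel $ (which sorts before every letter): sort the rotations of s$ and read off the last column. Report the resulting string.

ccccb$bbbcbacbcb

rank  rotation          last
    0  $bbcccbbcacbbbcc  c
    1  acbbbcc$bbcccbbc  c
    2  bbbcc$bbcccbbcac  c
    3  bbcacbbbcc$bbccc  c
    4  bbcc$bbcccbbcacb  b
    5  bbcccbbcacbbbcc$  $
    6  bcacbbbcc$bbcccb  b
    7  bcc$bbcccbbcacbb  b
    8  bcccbbcacbbbcc$b  b
    9  c$bbcccbbcacbbbc  c
   10  cacbbbcc$bbcccbb  b
   11  cbbbcc$bbcccbbca  a
   12  cbbcacbbbcc$bbcc  c
   13  cc$bbcccbbcacbbb  b
   14  ccbbcacbbbcc$bbc  c
   15  cccbbcacbbbcc$bb  b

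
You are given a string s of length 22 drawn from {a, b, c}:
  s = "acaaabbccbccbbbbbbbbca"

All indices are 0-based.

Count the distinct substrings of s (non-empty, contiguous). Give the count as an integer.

202

rank→(start, suffix):
  0 → (21, 'a')
  1 → (2, 'aaabbccbccbbbbbbbbca')
  2 → (3, 'aabbccbccbbbbbbbbca')
  3 → (4, 'abbccbccbbbbbbbbca')
  4 → (0, 'acaaabbccbccbbbbbbbbca')
  5 → (12, 'bbbbbbbbca')
  6 → (13, 'bbbbbbbca')
  7 → (14, 'bbbbbbca')
  8 → (15, 'bbbbbca')
  9 → (16, 'bbbbca')
  10 → (17, 'bbbca')
  11 → (18, 'bbca')
  12 → (5, 'bbccbccbbbbbbbbca')
  13 → (19, 'bca')
  14 → (9, 'bccbbbbbbbbca')
  15 → (6, 'bccbccbbbbbbbbca')
  16 → (20, 'ca')
  17 → (1, 'caaabbccbccbbbbbbbbca')
  18 → (11, 'cbbbbbbbbca')
  19 → (8, 'cbccbbbbbbbbca')
  20 → (10, 'ccbbbbbbbbca')
  21 → (7, 'ccbccbbbbbbbbca')

SA = [21, 2, 3, 4, 0, 12, 13, 14, 15, 16, 17, 18, 5, 19, 9, 6, 20, 1, 11, 8, 10, 7]
i: (SA[i-1],SA[i]) lcp shared
  1: (21,2) 1 'a'
  2: (2,3) 2 'aa'
  3: (3,4) 1 'a'
  4: (4,0) 1 'a'
  5: (0,12) 0 ''
  6: (12,13) 7 'bbbbbbb'
  7: (13,14) 6 'bbbbbb'
  8: (14,15) 5 'bbbbb'
  9: (15,16) 4 'bbbb'
  10: (16,17) 3 'bbb'
  11: (17,18) 2 'bb'
  12: (18,5) 3 'bbc'
  13: (5,19) 1 'b'
  14: (19,9) 2 'bc'
  15: (9,6) 4 'bccb'
  16: (6,20) 0 ''
  17: (20,1) 2 'ca'
  18: (1,11) 1 'c'
  19: (11,8) 2 'cb'
  20: (8,10) 1 'c'
  21: (10,7) 3 'ccb'

n(n+1)/2 = 22·23/2 = 253
Σ LCP = 0 + 1 + 2 + 1 + 1 + 0 + 7 + 6 + 5 + 4 + 3 + 2 + 3 + 1 + 2 + 4 + 0 + 2 + 1 + 2 + 1 + 3 = 51
distinct = 253 − 51 = 202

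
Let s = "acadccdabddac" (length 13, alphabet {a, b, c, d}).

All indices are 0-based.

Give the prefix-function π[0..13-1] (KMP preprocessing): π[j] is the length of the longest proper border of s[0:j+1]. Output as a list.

[0, 0, 1, 0, 0, 0, 0, 1, 0, 0, 0, 1, 2]

π[0] = 0
j=1 s[j]='c': π[1]=0 (border '')
j=2 s[j]='a': π[2]=1 (border 'a')
j=3 s[j]='d': k: 1→0; π[3]=0 (border '')
j=4 s[j]='c': π[4]=0 (border '')
j=5 s[j]='c': π[5]=0 (border '')
j=6 s[j]='d': π[6]=0 (border '')
j=7 s[j]='a': π[7]=1 (border 'a')
j=8 s[j]='b': k: 1→0; π[8]=0 (border '')
j=9 s[j]='d': π[9]=0 (border '')
j=10 s[j]='d': π[10]=0 (border '')
j=11 s[j]='a': π[11]=1 (border 'a')
j=12 s[j]='c': π[12]=2 (border 'ac')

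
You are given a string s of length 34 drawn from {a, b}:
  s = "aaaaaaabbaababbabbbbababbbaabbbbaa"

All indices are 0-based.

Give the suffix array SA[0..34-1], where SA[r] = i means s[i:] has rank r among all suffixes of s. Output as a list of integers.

rank | idx | suffix
   0 |  33 | a
   1 |  32 | aa
   2 |   0 | aaaaaaabbaababbabbbbababbbaabbbbaa
   3 |   1 | aaaaaabbaababbabbbbababbbaabbbbaa
   4 |   2 | aaaaabbaababbabbbbababbbaabbbbaa
   5 |   3 | aaaabbaababbabbbbababbbaabbbbaa
   6 |   4 | aaabbaababbabbbbababbbaabbbbaa
   7 |   9 | aababbabbbbababbbaabbbbaa
   8 |   5 | aabbaababbabbbbababbbaabbbbaa
   9 |  26 | aabbbbaa
  10 |  10 | ababbabbbbababbbaabbbbaa
  11 |  20 | ababbbaabbbbaa
  12 |   6 | abbaababbabbbbababbbaabbbbaa
  13 |  12 | abbabbbbababbbaabbbbaa
  14 |  22 | abbbaabbbbaa
  15 |  27 | abbbbaa
  16 |  15 | abbbbababbbaabbbbaa
  17 |  31 | baa
  18 |   8 | baababbabbbbababbbaabbbbaa
  19 |  25 | baabbbbaa
  20 |  19 | bababbbaabbbbaa
  21 |  11 | babbabbbbababbbaabbbbaa
  22 |  21 | babbbaabbbbaa
  23 |  14 | babbbbababbbaabbbbaa
  24 |  30 | bbaa
  25 |   7 | bbaababbabbbbababbbaabbbbaa
  26 |  24 | bbaabbbbaa
  27 |  18 | bbababbbaabbbbaa
  28 |  13 | bbabbbbababbbaabbbbaa
  29 |  29 | bbbaa
  30 |  23 | bbbaabbbbaa
  31 |  17 | bbbababbbaabbbbaa
  32 |  28 | bbbbaa
  33 |  16 | bbbbababbbaabbbbaa

[33, 32, 0, 1, 2, 3, 4, 9, 5, 26, 10, 20, 6, 12, 22, 27, 15, 31, 8, 25, 19, 11, 21, 14, 30, 7, 24, 18, 13, 29, 23, 17, 28, 16]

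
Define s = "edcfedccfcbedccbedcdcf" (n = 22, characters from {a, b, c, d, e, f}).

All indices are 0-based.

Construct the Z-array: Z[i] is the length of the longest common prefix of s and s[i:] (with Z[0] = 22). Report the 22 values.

[22, 0, 0, 0, 3, 0, 0, 0, 0, 0, 0, 3, 0, 0, 0, 0, 3, 0, 0, 0, 0, 0]

Z[0]=22
i=1: outside box; Z[1]=0
i=2: outside box; Z[2]=0
i=3: outside box; Z[3]=0
i=4: outside box; Z[4]=3 extend→box=[4,7)
i=5: min(r-i=2, Z[1]=0)=0; Z[5]=0
i=6: min(r-i=1, Z[2]=0)=0; Z[6]=0
i=7: outside box; Z[7]=0
i=8: outside box; Z[8]=0
i=9: outside box; Z[9]=0
i=10: outside box; Z[10]=0
i=11: outside box; Z[11]=3 extend→box=[11,14)
i=12: min(r-i=2, Z[1]=0)=0; Z[12]=0
i=13: min(r-i=1, Z[2]=0)=0; Z[13]=0
i=14: outside box; Z[14]=0
i=15: outside box; Z[15]=0
i=16: outside box; Z[16]=3 extend→box=[16,19)
i=17: min(r-i=2, Z[1]=0)=0; Z[17]=0
i=18: min(r-i=1, Z[2]=0)=0; Z[18]=0
i=19: outside box; Z[19]=0
i=20: outside box; Z[20]=0
i=21: outside box; Z[21]=0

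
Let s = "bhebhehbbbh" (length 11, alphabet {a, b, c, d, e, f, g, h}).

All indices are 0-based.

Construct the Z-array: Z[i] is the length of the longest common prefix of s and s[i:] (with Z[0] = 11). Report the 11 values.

Z[0]=11
i=1: fresh scan; Z[1]=0
i=2: fresh scan; Z[2]=0
i=3: fresh scan; Z[3]=3 extend→box=[3,6)
i=4: min(r-i=2, Z[1]=0)=0; Z[4]=0
i=5: min(r-i=1, Z[2]=0)=0; Z[5]=0
i=6: fresh scan; Z[6]=0
i=7: fresh scan; Z[7]=1 extend→box=[7,8)
i=8: fresh scan; Z[8]=1 extend→box=[8,9)
i=9: fresh scan; Z[9]=2 extend→box=[9,11)
i=10: min(r-i=1, Z[1]=0)=0; Z[10]=0

[11, 0, 0, 3, 0, 0, 0, 1, 1, 2, 0]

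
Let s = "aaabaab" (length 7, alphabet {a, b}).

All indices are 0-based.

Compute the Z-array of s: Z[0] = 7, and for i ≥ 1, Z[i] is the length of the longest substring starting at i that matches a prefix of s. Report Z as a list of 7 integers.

[7, 2, 1, 0, 2, 1, 0]

Z[0]=7
i=1: i≥r, start 0; Z[1]=2 scan→box=[1,3)
i=2: min(r-i=1, Z[1]=2)=1; Z[2]=1
i=3: i≥r, start 0; Z[3]=0
i=4: i≥r, start 0; Z[4]=2 scan→box=[4,6)
i=5: min(r-i=1, Z[1]=2)=1; Z[5]=1
i=6: i≥r, start 0; Z[6]=0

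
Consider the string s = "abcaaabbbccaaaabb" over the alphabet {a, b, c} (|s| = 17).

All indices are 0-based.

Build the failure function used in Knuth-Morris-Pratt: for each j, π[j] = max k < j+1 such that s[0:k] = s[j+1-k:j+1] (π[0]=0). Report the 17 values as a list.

[0, 0, 0, 1, 1, 1, 2, 0, 0, 0, 0, 1, 1, 1, 1, 2, 0]

π[0] = 0
j=1 s[j]='b': π[1]=0 (border '')
j=2 s[j]='c': π[2]=0 (border '')
j=3 s[j]='a': π[3]=1 (border 'a')
j=4 s[j]='a': k: 1→0; π[4]=1 (border 'a')
j=5 s[j]='a': k: 1→0; π[5]=1 (border 'a')
j=6 s[j]='b': π[6]=2 (border 'ab')
j=7 s[j]='b': k: 2→0; π[7]=0 (border '')
j=8 s[j]='b': π[8]=0 (border '')
j=9 s[j]='c': π[9]=0 (border '')
j=10 s[j]='c': π[10]=0 (border '')
j=11 s[j]='a': π[11]=1 (border 'a')
j=12 s[j]='a': k: 1→0; π[12]=1 (border 'a')
j=13 s[j]='a': k: 1→0; π[13]=1 (border 'a')
j=14 s[j]='a': k: 1→0; π[14]=1 (border 'a')
j=15 s[j]='b': π[15]=2 (border 'ab')
j=16 s[j]='b': k: 2→0; π[16]=0 (border '')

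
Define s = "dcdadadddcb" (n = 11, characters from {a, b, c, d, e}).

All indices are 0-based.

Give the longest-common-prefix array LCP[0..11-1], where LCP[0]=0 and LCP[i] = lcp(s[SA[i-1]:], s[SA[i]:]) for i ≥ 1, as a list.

[0, 2, 0, 0, 1, 0, 3, 1, 2, 1, 2]

sorted suffixes:
  #0 SA[0]=3  'adadddcb'
  #1 SA[1]=5  'adddcb'
  #2 SA[2]=10  'b'
  #3 SA[3]=9  'cb'
  #4 SA[4]=1  'cdadadddcb'
  #5 SA[5]=2  'dadadddcb'
  #6 SA[6]=4  'dadddcb'
  #7 SA[7]=8  'dcb'
  #8 SA[8]=0  'dcdadadddcb'
  #9 SA[9]=7  'ddcb'
  #10 SA[10]=6  'dddcb'

SA = [3, 5, 10, 9, 1, 2, 4, 8, 0, 7, 6]
rank  pair      lcp
   1  s[3:],s[5:]  2  'ad'
   2  s[5:],s[10:]  0  ''
   3  s[10:],s[9:]  0  ''
   4  s[9:],s[1:]  1  'c'
   5  s[1:],s[2:]  0  ''
   6  s[2:],s[4:]  3  'dad'
   7  s[4:],s[8:]  1  'd'
   8  s[8:],s[0:]  2  'dc'
   9  s[0:],s[7:]  1  'd'
  10  s[7:],s[6:]  2  'dd'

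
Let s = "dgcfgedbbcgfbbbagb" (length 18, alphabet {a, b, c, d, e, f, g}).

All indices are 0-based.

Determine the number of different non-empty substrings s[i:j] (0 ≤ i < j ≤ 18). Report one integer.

sorted suffixes:
  #0 SA[0]=15  'agb'
  #1 SA[1]=17  'b'
  #2 SA[2]=14  'bagb'
  #3 SA[3]=13  'bbagb'
  #4 SA[4]=12  'bbbagb'
  #5 SA[5]=7  'bbcgfbbbagb'
  #6 SA[6]=8  'bcgfbbbagb'
  #7 SA[7]=2  'cfgedbbcgfbbbagb'
  #8 SA[8]=9  'cgfbbbagb'
  #9 SA[9]=6  'dbbcgfbbbagb'
  #10 SA[10]=0  'dgcfgedbbcgfbbbagb'
  #11 SA[11]=5  'edbbcgfbbbagb'
  #12 SA[12]=11  'fbbbagb'
  #13 SA[13]=3  'fgedbbcgfbbbagb'
  #14 SA[14]=16  'gb'
  #15 SA[15]=1  'gcfgedbbcgfbbbagb'
  #16 SA[16]=4  'gedbbcgfbbbagb'
  #17 SA[17]=10  'gfbbbagb'

SA = [15, 17, 14, 13, 12, 7, 8, 2, 9, 6, 0, 5, 11, 3, 16, 1, 4, 10]
[i] adj suffixes → lcp
  [1] 15/17 → 0 ('')
  [2] 17/14 → 1 ('b')
  [3] 14/13 → 1 ('b')
  [4] 13/12 → 2 ('bb')
  [5] 12/7 → 2 ('bb')
  [6] 7/8 → 1 ('b')
  [7] 8/2 → 0 ('')
  [8] 2/9 → 1 ('c')
  [9] 9/6 → 0 ('')
  [10] 6/0 → 1 ('d')
  [11] 0/5 → 0 ('')
  [12] 5/11 → 0 ('')
  [13] 11/3 → 1 ('f')
  [14] 3/16 → 0 ('')
  [15] 16/1 → 1 ('g')
  [16] 1/4 → 1 ('g')
  [17] 4/10 → 1 ('g')

n(n+1)/2 = 18·19/2 = 171
Σ LCP = 0 + 0 + 1 + 1 + 2 + 2 + 1 + 0 + 1 + 0 + 1 + 0 + 0 + 1 + 0 + 1 + 1 + 1 = 13
distinct = 171 − 13 = 158

158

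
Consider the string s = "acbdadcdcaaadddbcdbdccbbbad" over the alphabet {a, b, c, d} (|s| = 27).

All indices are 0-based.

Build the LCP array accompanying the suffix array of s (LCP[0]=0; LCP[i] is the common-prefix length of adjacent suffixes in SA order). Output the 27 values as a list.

[0, 2, 1, 1, 2, 2, 0, 1, 2, 1, 1, 2, 0, 1, 2, 1, 1, 2, 0, 1, 1, 2, 1, 2, 2, 1, 2]

rank | idx | suffix
   0 |   9 | aaadddbcdbdccbbbad
   1 |  10 | aadddbcdbdccbbbad
   2 |   0 | acbdadcdcaaadddbcdbdccbbbad
   3 |  25 | ad
   4 |   4 | adcdcaaadddbcdbdccbbbad
   5 |  11 | adddbcdbdccbbbad
   6 |  24 | bad
   7 |  23 | bbad
   8 |  22 | bbbad
   9 |  15 | bcdbdccbbbad
  10 |   2 | bdadcdcaaadddbcdbdccbbbad
  11 |  18 | bdccbbbad
  12 |   8 | caaadddbcdbdccbbbad
  13 |  21 | cbbbad
  14 |   1 | cbdadcdcaaadddbcdbdccbbbad
  15 |  20 | ccbbbad
  16 |  16 | cdbdccbbbad
  17 |   6 | cdcaaadddbcdbdccbbbad
  18 |  26 | d
  19 |   3 | dadcdcaaadddbcdbdccbbbad
  20 |  14 | dbcdbdccbbbad
  21 |  17 | dbdccbbbad
  22 |   7 | dcaaadddbcdbdccbbbad
  23 |  19 | dccbbbad
  24 |   5 | dcdcaaadddbcdbdccbbbad
  25 |  13 | ddbcdbdccbbbad
  26 |  12 | dddbcdbdccbbbad

SA = [9, 10, 0, 25, 4, 11, 24, 23, 22, 15, 2, 18, 8, 21, 1, 20, 16, 6, 26, 3, 14, 17, 7, 19, 5, 13, 12]
rank  pair      lcp
   1  s[9:],s[10:]  2  'aa'
   2  s[10:],s[0:]  1  'a'
   3  s[0:],s[25:]  1  'a'
   4  s[25:],s[4:]  2  'ad'
   5  s[4:],s[11:]  2  'ad'
   6  s[11:],s[24:]  0  ''
   7  s[24:],s[23:]  1  'b'
   8  s[23:],s[22:]  2  'bb'
   9  s[22:],s[15:]  1  'b'
  10  s[15:],s[2:]  1  'b'
  11  s[2:],s[18:]  2  'bd'
  12  s[18:],s[8:]  0  ''
  13  s[8:],s[21:]  1  'c'
  14  s[21:],s[1:]  2  'cb'
  15  s[1:],s[20:]  1  'c'
  16  s[20:],s[16:]  1  'c'
  17  s[16:],s[6:]  2  'cd'
  18  s[6:],s[26:]  0  ''
  19  s[26:],s[3:]  1  'd'
  20  s[3:],s[14:]  1  'd'
  21  s[14:],s[17:]  2  'db'
  22  s[17:],s[7:]  1  'd'
  23  s[7:],s[19:]  2  'dc'
  24  s[19:],s[5:]  2  'dc'
  25  s[5:],s[13:]  1  'd'
  26  s[13:],s[12:]  2  'dd'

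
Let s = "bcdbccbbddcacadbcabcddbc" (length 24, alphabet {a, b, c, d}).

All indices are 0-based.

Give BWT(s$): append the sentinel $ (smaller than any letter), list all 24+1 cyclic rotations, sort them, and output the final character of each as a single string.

cccccddd$abbbdacbbbdacdcb

rank  rotation                   last
    0  $bcdbccbbddcacadbcabcddbc  c
    1  abcddbc$bcdbccbbddcacadbc  c
    2  acadbcabcddbc$bcdbccbbddc  c
    3  adbcabcddbc$bcdbccbbddcac  c
    4  bbddcacadbcabcddbc$bcdbcc  c
    5  bc$bcdbccbbddcacadbcabcdd  d
    6  bcabcddbc$bcdbccbbddcacad  d
    7  bccbbddcacadbcabcddbc$bcd  d
    8  bcdbccbbddcacadbcabcddbc$  $
    9  bcddbc$bcdbccbbddcacadbca  a
   10  bddcacadbcabcddbc$bcdbccb  b
   11  c$bcdbccbbddcacadbcabcddb  b
   12  cabcddbc$bcdbccbbddcacadb  b
   13  cacadbcabcddbc$bcdbccbbdd  d
   14  cadbcabcddbc$bcdbccbbddca  a
   15  cbbddcacadbcabcddbc$bcdbc  c
   16  ccbbddcacadbcabcddbc$bcdb  b
   17  cdbccbbddcacadbcabcddbc$b  b
   18  cddbc$bcdbccbbddcacadbcab  b
   19  dbc$bcdbccbbddcacadbcabcd  d
   20  dbcabcddbc$bcdbccbbddcaca  a
   21  dbccbbddcacadbcabcddbc$bc  c
   22  dcacadbcabcddbc$bcdbccbbd  d
   23  ddbc$bcdbccbbddcacadbcabc  c
   24  ddcacadbcabcddbc$bcdbccbb  b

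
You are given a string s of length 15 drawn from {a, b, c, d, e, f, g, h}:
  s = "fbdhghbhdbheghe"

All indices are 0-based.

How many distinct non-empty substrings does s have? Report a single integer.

108

rank | idx | suffix
   0 |   1 | bdhghbhdbheghe
   1 |   6 | bhdbheghe
   2 |   9 | bheghe
   3 |   8 | dbheghe
   4 |   2 | dhghbhdbheghe
   5 |  14 | e
   6 |  11 | eghe
   7 |   0 | fbdhghbhdbheghe
   8 |   4 | ghbhdbheghe
   9 |  12 | ghe
  10 |   5 | hbhdbheghe
  11 |   7 | hdbheghe
  12 |  13 | he
  13 |  10 | heghe
  14 |   3 | hghbhdbheghe

SA = [1, 6, 9, 8, 2, 14, 11, 0, 4, 12, 5, 7, 13, 10, 3]
i: (SA[i-1],SA[i]) lcp shared
  1: (1,6) 1 'b'
  2: (6,9) 2 'bh'
  3: (9,8) 0 ''
  4: (8,2) 1 'd'
  5: (2,14) 0 ''
  6: (14,11) 1 'e'
  7: (11,0) 0 ''
  8: (0,4) 0 ''
  9: (4,12) 2 'gh'
  10: (12,5) 0 ''
  11: (5,7) 1 'h'
  12: (7,13) 1 'h'
  13: (13,10) 2 'he'
  14: (10,3) 1 'h'

n(n+1)/2 = 15·16/2 = 120
Σ LCP = 0 + 1 + 2 + 0 + 1 + 0 + 1 + 0 + 0 + 2 + 0 + 1 + 1 + 2 + 1 = 12
distinct = 120 − 12 = 108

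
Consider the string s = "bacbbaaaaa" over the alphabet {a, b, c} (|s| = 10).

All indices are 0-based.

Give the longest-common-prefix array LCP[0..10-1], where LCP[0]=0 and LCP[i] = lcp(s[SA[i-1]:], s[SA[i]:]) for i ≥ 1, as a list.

[0, 1, 2, 3, 4, 1, 0, 2, 1, 0]

rank | idx | suffix
   0 |   9 | a
   1 |   8 | aa
   2 |   7 | aaa
   3 |   6 | aaaa
   4 |   5 | aaaaa
   5 |   1 | acbbaaaaa
   6 |   4 | baaaaa
   7 |   0 | bacbbaaaaa
   8 |   3 | bbaaaaa
   9 |   2 | cbbaaaaa

SA = [9, 8, 7, 6, 5, 1, 4, 0, 3, 2]
i: (SA[i-1],SA[i]) lcp shared
  1: (9,8) 1 'a'
  2: (8,7) 2 'aa'
  3: (7,6) 3 'aaa'
  4: (6,5) 4 'aaaa'
  5: (5,1) 1 'a'
  6: (1,4) 0 ''
  7: (4,0) 2 'ba'
  8: (0,3) 1 'b'
  9: (3,2) 0 ''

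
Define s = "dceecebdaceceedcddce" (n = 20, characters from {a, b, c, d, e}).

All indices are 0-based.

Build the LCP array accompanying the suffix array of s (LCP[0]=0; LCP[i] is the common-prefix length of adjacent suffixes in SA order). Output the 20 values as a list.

[0, 0, 0, 1, 2, 2, 2, 3, 0, 1, 2, 3, 1, 0, 1, 1, 3, 1, 1, 2]

rank | idx | suffix
   0 |   8 | aceceedcddce
   1 |   6 | bdaceceedcddce
   2 |  15 | cddce
   3 |  18 | ce
   4 |   4 | cebdaceceedcddce
   5 |   9 | ceceedcddce
   6 |   1 | ceecebdaceceedcddce
   7 |  11 | ceedcddce
   8 |   7 | daceceedcddce
   9 |  14 | dcddce
  10 |  17 | dce
  11 |   0 | dceecebdaceceedcddce
  12 |  16 | ddce
  13 |  19 | e
  14 |   5 | ebdaceceedcddce
  15 |   3 | ecebdaceceedcddce
  16 |  10 | eceedcddce
  17 |  13 | edcddce
  18 |   2 | eecebdaceceedcddce
  19 |  12 | eedcddce

SA = [8, 6, 15, 18, 4, 9, 1, 11, 7, 14, 17, 0, 16, 19, 5, 3, 10, 13, 2, 12]
[i] adj suffixes → lcp
  [1] 8/6 → 0 ('')
  [2] 6/15 → 0 ('')
  [3] 15/18 → 1 ('c')
  [4] 18/4 → 2 ('ce')
  [5] 4/9 → 2 ('ce')
  [6] 9/1 → 2 ('ce')
  [7] 1/11 → 3 ('cee')
  [8] 11/7 → 0 ('')
  [9] 7/14 → 1 ('d')
  [10] 14/17 → 2 ('dc')
  [11] 17/0 → 3 ('dce')
  [12] 0/16 → 1 ('d')
  [13] 16/19 → 0 ('')
  [14] 19/5 → 1 ('e')
  [15] 5/3 → 1 ('e')
  [16] 3/10 → 3 ('ece')
  [17] 10/13 → 1 ('e')
  [18] 13/2 → 1 ('e')
  [19] 2/12 → 2 ('ee')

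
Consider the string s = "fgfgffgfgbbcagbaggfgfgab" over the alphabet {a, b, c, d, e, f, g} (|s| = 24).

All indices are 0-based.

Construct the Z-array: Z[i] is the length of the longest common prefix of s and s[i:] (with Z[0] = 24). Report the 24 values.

[24, 0, 3, 0, 1, 4, 0, 2, 0, 0, 0, 0, 0, 0, 0, 0, 0, 0, 4, 0, 2, 0, 0, 0]

Z[0]=24
i=1: fresh scan; Z[1]=0
i=2: fresh scan; Z[2]=3 extend→box=[2,5)
i=3: min(r-i=2, Z[1]=0)=0; Z[3]=0
i=4: min(r-i=1, Z[2]=3)=1; Z[4]=1
i=5: fresh scan; Z[5]=4 extend→box=[5,9)
i=6: min(r-i=3, Z[1]=0)=0; Z[6]=0
i=7: min(r-i=2, Z[2]=3)=2; Z[7]=2
i=8: min(r-i=1, Z[3]=0)=0; Z[8]=0
i=9: fresh scan; Z[9]=0
i=10: fresh scan; Z[10]=0
i=11: fresh scan; Z[11]=0
i=12: fresh scan; Z[12]=0
i=13: fresh scan; Z[13]=0
i=14: fresh scan; Z[14]=0
i=15: fresh scan; Z[15]=0
i=16: fresh scan; Z[16]=0
i=17: fresh scan; Z[17]=0
i=18: fresh scan; Z[18]=4 extend→box=[18,22)
i=19: min(r-i=3, Z[1]=0)=0; Z[19]=0
i=20: min(r-i=2, Z[2]=3)=2; Z[20]=2
i=21: min(r-i=1, Z[3]=0)=0; Z[21]=0
i=22: fresh scan; Z[22]=0
i=23: fresh scan; Z[23]=0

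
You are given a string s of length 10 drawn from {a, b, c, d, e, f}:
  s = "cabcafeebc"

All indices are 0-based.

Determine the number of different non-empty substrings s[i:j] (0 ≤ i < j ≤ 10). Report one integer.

rank | idx | suffix
   0 |   1 | abcafeebc
   1 |   4 | afeebc
   2 |   8 | bc
   3 |   2 | bcafeebc
   4 |   9 | c
   5 |   0 | cabcafeebc
   6 |   3 | cafeebc
   7 |   7 | ebc
   8 |   6 | eebc
   9 |   5 | feebc

SA = [1, 4, 8, 2, 9, 0, 3, 7, 6, 5]
[i] adj suffixes → lcp
  [1] 1/4 → 1 ('a')
  [2] 4/8 → 0 ('')
  [3] 8/2 → 2 ('bc')
  [4] 2/9 → 0 ('')
  [5] 9/0 → 1 ('c')
  [6] 0/3 → 2 ('ca')
  [7] 3/7 → 0 ('')
  [8] 7/6 → 1 ('e')
  [9] 6/5 → 0 ('')

n(n+1)/2 = 10·11/2 = 55
Σ LCP = 0 + 1 + 0 + 2 + 0 + 1 + 2 + 0 + 1 + 0 = 7
distinct = 55 − 7 = 48

48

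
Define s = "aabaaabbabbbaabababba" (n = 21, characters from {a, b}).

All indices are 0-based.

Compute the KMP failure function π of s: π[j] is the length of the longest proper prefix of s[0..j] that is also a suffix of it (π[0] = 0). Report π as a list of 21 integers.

[0, 1, 0, 1, 2, 2, 3, 0, 1, 0, 0, 0, 1, 2, 3, 4, 0, 1, 0, 0, 1]

π[0] = 0
j=1 s[j]='a': π[1]=1 (border 'a')
j=2 s[j]='b': k: 1→0; π[2]=0 (border '')
j=3 s[j]='a': π[3]=1 (border 'a')
j=4 s[j]='a': π[4]=2 (border 'aa')
j=5 s[j]='a': k: 2→1; π[5]=2 (border 'aa')
j=6 s[j]='b': π[6]=3 (border 'aab')
j=7 s[j]='b': k: 3→0; π[7]=0 (border '')
j=8 s[j]='a': π[8]=1 (border 'a')
j=9 s[j]='b': k: 1→0; π[9]=0 (border '')
j=10 s[j]='b': π[10]=0 (border '')
j=11 s[j]='b': π[11]=0 (border '')
j=12 s[j]='a': π[12]=1 (border 'a')
j=13 s[j]='a': π[13]=2 (border 'aa')
j=14 s[j]='b': π[14]=3 (border 'aab')
j=15 s[j]='a': π[15]=4 (border 'aaba')
j=16 s[j]='b': k: 4→1→0; π[16]=0 (border '')
j=17 s[j]='a': π[17]=1 (border 'a')
j=18 s[j]='b': k: 1→0; π[18]=0 (border '')
j=19 s[j]='b': π[19]=0 (border '')
j=20 s[j]='a': π[20]=1 (border 'a')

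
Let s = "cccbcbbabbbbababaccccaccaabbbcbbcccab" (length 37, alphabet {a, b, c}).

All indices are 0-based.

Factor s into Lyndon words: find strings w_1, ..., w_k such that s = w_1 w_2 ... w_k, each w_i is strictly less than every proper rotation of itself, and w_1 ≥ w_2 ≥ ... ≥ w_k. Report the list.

emit factor 1: 'c' (i=0, period=1)
emit factor 2: 'c' (i=1, period=1)
emit factor 3: 'c' (i=2, period=1)
emit factor 4: 'bc' (i=3, period=2)
emit factor 5: 'b' (i=5, period=1)
emit factor 6: 'b' (i=6, period=1)
emit factor 7: 'abbbb' (i=7, period=5)
emit factor 8: 'ababaccccacc' (i=12, period=12)
emit factor 9: 'aabbbcbbcccab' (i=24, period=13)

["c", "c", "c", "bc", "b", "b", "abbbb", "ababaccccacc", "aabbbcbbcccab"]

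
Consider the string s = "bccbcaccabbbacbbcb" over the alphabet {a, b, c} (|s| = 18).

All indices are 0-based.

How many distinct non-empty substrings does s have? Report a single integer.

147

rank | idx | suffix
   0 |   8 | abbbacbbcb
   1 |  12 | acbbcb
   2 |   5 | accabbbacbbcb
   3 |  17 | b
   4 |  11 | bacbbcb
   5 |  10 | bbacbbcb
   6 |   9 | bbbacbbcb
   7 |  14 | bbcb
   8 |   3 | bcaccabbbacbbcb
   9 |  15 | bcb
  10 |   0 | bccbcaccabbbacbbcb
  11 |   7 | cabbbacbbcb
  12 |   4 | caccabbbacbbcb
  13 |  16 | cb
  14 |  13 | cbbcb
  15 |   2 | cbcaccabbbacbbcb
  16 |   6 | ccabbbacbbcb
  17 |   1 | ccbcaccabbbacbbcb

SA = [8, 12, 5, 17, 11, 10, 9, 14, 3, 15, 0, 7, 4, 16, 13, 2, 6, 1]
[i] adj suffixes → lcp
  [1] 8/12 → 1 ('a')
  [2] 12/5 → 2 ('ac')
  [3] 5/17 → 0 ('')
  [4] 17/11 → 1 ('b')
  [5] 11/10 → 1 ('b')
  [6] 10/9 → 2 ('bb')
  [7] 9/14 → 2 ('bb')
  [8] 14/3 → 1 ('b')
  [9] 3/15 → 2 ('bc')
  [10] 15/0 → 2 ('bc')
  [11] 0/7 → 0 ('')
  [12] 7/4 → 2 ('ca')
  [13] 4/16 → 1 ('c')
  [14] 16/13 → 2 ('cb')
  [15] 13/2 → 2 ('cb')
  [16] 2/6 → 1 ('c')
  [17] 6/1 → 2 ('cc')

n(n+1)/2 = 18·19/2 = 171
Σ LCP = 0 + 1 + 2 + 0 + 1 + 1 + 2 + 2 + 1 + 2 + 2 + 0 + 2 + 1 + 2 + 2 + 1 + 2 = 24
distinct = 171 − 24 = 147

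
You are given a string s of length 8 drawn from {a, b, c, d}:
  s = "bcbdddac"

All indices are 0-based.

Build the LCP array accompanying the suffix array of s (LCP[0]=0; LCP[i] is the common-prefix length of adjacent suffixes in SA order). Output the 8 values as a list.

rank→(start, suffix):
  0 → (6, 'ac')
  1 → (0, 'bcbdddac')
  2 → (2, 'bdddac')
  3 → (7, 'c')
  4 → (1, 'cbdddac')
  5 → (5, 'dac')
  6 → (4, 'ddac')
  7 → (3, 'dddac')

SA = [6, 0, 2, 7, 1, 5, 4, 3]
rank  pair      lcp
   1  s[6:],s[0:]  0  ''
   2  s[0:],s[2:]  1  'b'
   3  s[2:],s[7:]  0  ''
   4  s[7:],s[1:]  1  'c'
   5  s[1:],s[5:]  0  ''
   6  s[5:],s[4:]  1  'd'
   7  s[4:],s[3:]  2  'dd'

[0, 0, 1, 0, 1, 0, 1, 2]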